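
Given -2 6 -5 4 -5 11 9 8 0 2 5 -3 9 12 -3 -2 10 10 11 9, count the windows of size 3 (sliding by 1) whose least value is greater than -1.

6

-2 6 -5 → min -5
6 -5 4 → min -5
-5 4 -5 → min -5
4 -5 11 → min -5
-5 11 9 → min -5
11 9 8 → min 8  > -1 ✓
9 8 0 → min 0  > -1 ✓
8 0 2 → min 0  > -1 ✓
0 2 5 → min 0  > -1 ✓
2 5 -3 → min -3
5 -3 9 → min -3
-3 9 12 → min -3
9 12 -3 → min -3
12 -3 -2 → min -3
-3 -2 10 → min -3
-2 10 10 → min -2
10 10 11 → min 10  > -1 ✓
10 11 9 → min 9  > -1 ✓
6 windows satisfy the condition.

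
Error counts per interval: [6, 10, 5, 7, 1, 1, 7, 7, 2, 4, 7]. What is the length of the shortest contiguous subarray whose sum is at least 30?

6

add 6: running sum 6 < 30
add 10: running sum 16 < 30
add 5: running sum 21 < 30
add 7: running sum 28 < 30
add 1: running sum 29 < 30
end 5: [6, 10, 5, 7, 1, 1] sum 30, len 6
end 6: [10, 5, 7, 1, 1, 7] sum 31, len 6
end 7: [10, 5, 7, 1, 1, 7, 7] sum 38, len 7
end 8: [5, 7, 1, 1, 7, 7, 2] sum 30, len 7
end 9: [5, 7, 1, 1, 7, 7, 2, 4] sum 34, len 8
end 10: [7, 1, 1, 7, 7, 2, 4, 7] sum 36, len 8
Shortest qualifying length: 6.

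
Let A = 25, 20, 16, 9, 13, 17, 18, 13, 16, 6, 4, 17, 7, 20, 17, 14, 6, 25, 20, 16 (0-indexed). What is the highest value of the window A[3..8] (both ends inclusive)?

18

Elements at indices 3..8: 9, 13, 17, 18, 13, 16
max(9, 13, 17, 18, 13, 16) = 18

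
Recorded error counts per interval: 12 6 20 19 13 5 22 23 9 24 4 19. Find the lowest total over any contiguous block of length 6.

Window sums for each of the 7 positions:
12 6 20 19 13 5 → sum 75
6 20 19 13 5 22 → sum 85
20 19 13 5 22 23 → sum 102
19 13 5 22 23 9 → sum 91
13 5 22 23 9 24 → sum 96
5 22 23 9 24 4 → sum 87
22 23 9 24 4 19 → sum 101
Lowest of these is 75.

75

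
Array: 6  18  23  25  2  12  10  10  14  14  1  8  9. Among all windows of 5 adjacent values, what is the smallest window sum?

46

6 18 23 25 2 → sum 74
18 23 25 2 12 → sum 80
23 25 2 12 10 → sum 72
25 2 12 10 10 → sum 59
2 12 10 10 14 → sum 48
12 10 10 14 14 → sum 60
10 10 14 14 1 → sum 49
10 14 14 1 8 → sum 47
14 14 1 8 9 → sum 46
Smallest of these is 46.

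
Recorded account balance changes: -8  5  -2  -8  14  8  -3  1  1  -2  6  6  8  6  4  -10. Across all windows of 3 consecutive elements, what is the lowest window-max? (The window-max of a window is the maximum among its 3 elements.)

Window maxs for each of the 14 positions:
[-8, 5, -2] → max 5
[5, -2, -8] → max 5
[-2, -8, 14] → max 14
[-8, 14, 8] → max 14
[14, 8, -3] → max 14
[8, -3, 1] → max 8
[-3, 1, 1] → max 1
[1, 1, -2] → max 1
[1, -2, 6] → max 6
[-2, 6, 6] → max 6
[6, 6, 8] → max 8
[6, 8, 6] → max 8
[8, 6, 4] → max 8
[6, 4, -10] → max 6
Lowest of these is 1.

1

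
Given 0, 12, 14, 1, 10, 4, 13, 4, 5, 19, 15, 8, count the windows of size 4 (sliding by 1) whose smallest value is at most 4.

8

(0, 12, 14, 1) → min 0  ≤ 4 ✓
(12, 14, 1, 10) → min 1  ≤ 4 ✓
(14, 1, 10, 4) → min 1  ≤ 4 ✓
(1, 10, 4, 13) → min 1  ≤ 4 ✓
(10, 4, 13, 4) → min 4  ≤ 4 ✓
(4, 13, 4, 5) → min 4  ≤ 4 ✓
(13, 4, 5, 19) → min 4  ≤ 4 ✓
(4, 5, 19, 15) → min 4  ≤ 4 ✓
(5, 19, 15, 8) → min 5
8 windows satisfy the condition.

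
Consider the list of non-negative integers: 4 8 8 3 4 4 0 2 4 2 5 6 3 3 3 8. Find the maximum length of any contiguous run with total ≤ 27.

Extend to the right; shrink from the left whenever the sum exceeds 27:
→ 4: sum 4, len 1
→ 8: sum 12, len 2
→ 8: sum 20, len 3
→ 3: sum 23, len 4
→ 4: sum 27, len 5
→ 4 (dropped 4): sum 27, len 5
→ 0: sum 27, len 6
→ 2 (dropped 8): sum 21, len 6
→ 4: sum 25, len 7
→ 2: sum 27, len 8
→ 5 (dropped 8): sum 24, len 8
→ 6 (dropped 3): sum 27, len 8
→ 3 (dropped 4): sum 26, len 8
→ 3 (dropped 4): sum 25, len 8
→ 3 (dropped 0, 2): sum 26, len 7
→ 8 (dropped 4, 2, 5): sum 23, len 5
Longest length seen: 8.

8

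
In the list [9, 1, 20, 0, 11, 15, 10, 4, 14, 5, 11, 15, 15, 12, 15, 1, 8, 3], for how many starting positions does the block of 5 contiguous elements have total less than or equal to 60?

(9, 1, 20, 0, 11) → sum 41  ≤ 60 ✓
(1, 20, 0, 11, 15) → sum 47  ≤ 60 ✓
(20, 0, 11, 15, 10) → sum 56  ≤ 60 ✓
(0, 11, 15, 10, 4) → sum 40  ≤ 60 ✓
(11, 15, 10, 4, 14) → sum 54  ≤ 60 ✓
(15, 10, 4, 14, 5) → sum 48  ≤ 60 ✓
(10, 4, 14, 5, 11) → sum 44  ≤ 60 ✓
(4, 14, 5, 11, 15) → sum 49  ≤ 60 ✓
(14, 5, 11, 15, 15) → sum 60  ≤ 60 ✓
(5, 11, 15, 15, 12) → sum 58  ≤ 60 ✓
(11, 15, 15, 12, 15) → sum 68
(15, 15, 12, 15, 1) → sum 58  ≤ 60 ✓
(15, 12, 15, 1, 8) → sum 51  ≤ 60 ✓
(12, 15, 1, 8, 3) → sum 39  ≤ 60 ✓
13 windows satisfy the condition.

13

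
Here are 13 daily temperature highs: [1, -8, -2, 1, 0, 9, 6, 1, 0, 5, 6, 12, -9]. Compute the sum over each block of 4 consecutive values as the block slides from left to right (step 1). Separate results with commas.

Sliding a size-4 window across the 13 values:
[1, -8, -2, 1] → sum -8
[-8, -2, 1, 0] → sum -9
[-2, 1, 0, 9] → sum 8
[1, 0, 9, 6] → sum 16
[0, 9, 6, 1] → sum 16
[9, 6, 1, 0] → sum 16
[6, 1, 0, 5] → sum 12
[1, 0, 5, 6] → sum 12
[0, 5, 6, 12] → sum 23
[5, 6, 12, -9] → sum 14

-8, -9, 8, 16, 16, 16, 12, 12, 23, 14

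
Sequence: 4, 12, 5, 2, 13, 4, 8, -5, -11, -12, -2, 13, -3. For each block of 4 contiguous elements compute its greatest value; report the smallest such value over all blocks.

(4, 12, 5, 2) → max 12
(12, 5, 2, 13) → max 13
(5, 2, 13, 4) → max 13
(2, 13, 4, 8) → max 13
(13, 4, 8, -5) → max 13
(4, 8, -5, -11) → max 8
(8, -5, -11, -12) → max 8
(-5, -11, -12, -2) → max -2
(-11, -12, -2, 13) → max 13
(-12, -2, 13, -3) → max 13
Smallest of these is -2.

-2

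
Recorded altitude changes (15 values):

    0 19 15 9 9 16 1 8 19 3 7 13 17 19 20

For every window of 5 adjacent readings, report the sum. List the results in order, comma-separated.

52, 68, 50, 43, 53, 47, 38, 50, 59, 59, 76

Sliding a size-5 window across the 15 values:
[0, 19, 15, 9, 9] → sum 52
[19, 15, 9, 9, 16] → sum 68
[15, 9, 9, 16, 1] → sum 50
[9, 9, 16, 1, 8] → sum 43
[9, 16, 1, 8, 19] → sum 53
[16, 1, 8, 19, 3] → sum 47
[1, 8, 19, 3, 7] → sum 38
[8, 19, 3, 7, 13] → sum 50
[19, 3, 7, 13, 17] → sum 59
[3, 7, 13, 17, 19] → sum 59
[7, 13, 17, 19, 20] → sum 76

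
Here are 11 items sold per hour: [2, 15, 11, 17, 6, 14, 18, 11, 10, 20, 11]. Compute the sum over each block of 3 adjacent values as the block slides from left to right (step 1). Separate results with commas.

28, 43, 34, 37, 38, 43, 39, 41, 41

2 15 11 → sum 28
15 11 17 → sum 43
11 17 6 → sum 34
17 6 14 → sum 37
6 14 18 → sum 38
14 18 11 → sum 43
18 11 10 → sum 39
11 10 20 → sum 41
10 20 11 → sum 41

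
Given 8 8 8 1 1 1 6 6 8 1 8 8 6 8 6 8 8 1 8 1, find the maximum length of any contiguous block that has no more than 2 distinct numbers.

Extend right; when distinct count exceeds 2, shrink from the left:
add 8: window [8] (1 distinct), len 1
add 8: window [8, 8] (1 distinct), len 2
add 8: window [8, 8, 8] (1 distinct), len 3
add 1: window [8, 8, 8, 1] (2 distinct), len 4
add 1: window [8, 8, 8, 1, 1] (2 distinct), len 5
add 1: window [8, 8, 8, 1, 1, 1] (2 distinct), len 6
add 6: window [1, 1, 1, 6] (2 distinct), len 4
add 6: window [1, 1, 1, 6, 6] (2 distinct), len 5
add 8: window [6, 6, 8] (2 distinct), len 3
add 1: window [8, 1] (2 distinct), len 2
add 8: window [8, 1, 8] (2 distinct), len 3
add 8: window [8, 1, 8, 8] (2 distinct), len 4
add 6: window [8, 8, 6] (2 distinct), len 3
add 8: window [8, 8, 6, 8] (2 distinct), len 4
add 6: window [8, 8, 6, 8, 6] (2 distinct), len 5
add 8: window [8, 8, 6, 8, 6, 8] (2 distinct), len 6
add 8: window [8, 8, 6, 8, 6, 8, 8] (2 distinct), len 7
add 1: window [8, 8, 1] (2 distinct), len 3
add 8: window [8, 8, 1, 8] (2 distinct), len 4
add 1: window [8, 8, 1, 8, 1] (2 distinct), len 5
Longest length with ≤2 distinct: 7.

7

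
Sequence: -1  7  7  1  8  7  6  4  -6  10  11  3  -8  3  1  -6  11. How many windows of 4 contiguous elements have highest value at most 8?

-1 7 7 1 → max 7  ≤ 8 ✓
7 7 1 8 → max 8  ≤ 8 ✓
7 1 8 7 → max 8  ≤ 8 ✓
1 8 7 6 → max 8  ≤ 8 ✓
8 7 6 4 → max 8  ≤ 8 ✓
7 6 4 -6 → max 7  ≤ 8 ✓
6 4 -6 10 → max 10
4 -6 10 11 → max 11
-6 10 11 3 → max 11
10 11 3 -8 → max 11
11 3 -8 3 → max 11
3 -8 3 1 → max 3  ≤ 8 ✓
-8 3 1 -6 → max 3  ≤ 8 ✓
3 1 -6 11 → max 11
8 windows satisfy the condition.

8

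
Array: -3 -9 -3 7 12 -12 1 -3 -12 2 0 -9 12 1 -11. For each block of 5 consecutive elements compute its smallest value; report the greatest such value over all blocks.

-9

Window mins for each of the 11 positions:
-3 -9 -3 7 12 → min -9
-9 -3 7 12 -12 → min -12
-3 7 12 -12 1 → min -12
7 12 -12 1 -3 → min -12
12 -12 1 -3 -12 → min -12
-12 1 -3 -12 2 → min -12
1 -3 -12 2 0 → min -12
-3 -12 2 0 -9 → min -12
-12 2 0 -9 12 → min -12
2 0 -9 12 1 → min -9
0 -9 12 1 -11 → min -11
Greatest of these is -9.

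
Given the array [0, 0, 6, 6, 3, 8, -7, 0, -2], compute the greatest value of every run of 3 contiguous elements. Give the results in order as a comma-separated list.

0 0 6 → max 6
0 6 6 → max 6
6 6 3 → max 6
6 3 8 → max 8
3 8 -7 → max 8
8 -7 0 → max 8
-7 0 -2 → max 0

6, 6, 6, 8, 8, 8, 0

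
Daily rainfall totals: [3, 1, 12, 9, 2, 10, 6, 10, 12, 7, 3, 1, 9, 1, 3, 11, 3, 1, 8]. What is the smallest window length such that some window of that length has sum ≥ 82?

12

add 3: running sum 3 < 82
add 1: running sum 4 < 82
add 12: running sum 16 < 82
add 9: running sum 25 < 82
add 2: running sum 27 < 82
add 10: running sum 37 < 82
add 6: running sum 43 < 82
add 10: running sum 53 < 82
add 12: running sum 65 < 82
add 7: running sum 72 < 82
add 3: running sum 75 < 82
add 1: running sum 76 < 82
end 12: [1, 12, 9, 2, 10, 6, 10, 12, 7, 3, 1, 9] sum 82, len 12
end 13: [12, 9, 2, 10, 6, 10, 12, 7, 3, 1, 9, 1] sum 82, len 12
end 14: [12, 9, 2, 10, 6, 10, 12, 7, 3, 1, 9, 1, 3] sum 85, len 13
end 15: [9, 2, 10, 6, 10, 12, 7, 3, 1, 9, 1, 3, 11] sum 84, len 13
end 16: [9, 2, 10, 6, 10, 12, 7, 3, 1, 9, 1, 3, 11, 3] sum 87, len 14
end 17: [9, 2, 10, 6, 10, 12, 7, 3, 1, 9, 1, 3, 11, 3, 1] sum 88, len 15
end 18: [10, 6, 10, 12, 7, 3, 1, 9, 1, 3, 11, 3, 1, 8] sum 85, len 14
Shortest qualifying length: 12.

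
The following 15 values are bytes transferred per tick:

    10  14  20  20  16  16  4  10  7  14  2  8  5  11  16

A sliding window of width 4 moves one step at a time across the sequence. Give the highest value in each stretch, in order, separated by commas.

10 14 20 20 → max 20
14 20 20 16 → max 20
20 20 16 16 → max 20
20 16 16 4 → max 20
16 16 4 10 → max 16
16 4 10 7 → max 16
4 10 7 14 → max 14
10 7 14 2 → max 14
7 14 2 8 → max 14
14 2 8 5 → max 14
2 8 5 11 → max 11
8 5 11 16 → max 16

20, 20, 20, 20, 16, 16, 14, 14, 14, 14, 11, 16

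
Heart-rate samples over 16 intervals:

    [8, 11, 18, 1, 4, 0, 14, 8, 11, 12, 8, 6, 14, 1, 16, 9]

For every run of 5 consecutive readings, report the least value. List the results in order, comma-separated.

(8, 11, 18, 1, 4) → min 1
(11, 18, 1, 4, 0) → min 0
(18, 1, 4, 0, 14) → min 0
(1, 4, 0, 14, 8) → min 0
(4, 0, 14, 8, 11) → min 0
(0, 14, 8, 11, 12) → min 0
(14, 8, 11, 12, 8) → min 8
(8, 11, 12, 8, 6) → min 6
(11, 12, 8, 6, 14) → min 6
(12, 8, 6, 14, 1) → min 1
(8, 6, 14, 1, 16) → min 1
(6, 14, 1, 16, 9) → min 1

1, 0, 0, 0, 0, 0, 8, 6, 6, 1, 1, 1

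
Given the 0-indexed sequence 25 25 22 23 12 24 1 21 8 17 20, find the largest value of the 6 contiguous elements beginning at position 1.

Elements at indices 1..6: 25, 22, 23, 12, 24, 1
max(25, 22, 23, 12, 24, 1) = 25

25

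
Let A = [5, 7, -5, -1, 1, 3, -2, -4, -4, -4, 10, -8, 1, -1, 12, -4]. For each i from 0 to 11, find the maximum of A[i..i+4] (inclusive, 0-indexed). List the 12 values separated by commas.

7, 7, 3, 3, 3, 3, 10, 10, 10, 10, 12, 12

[5, 7, -5, -1, 1] → max 7
[7, -5, -1, 1, 3] → max 7
[-5, -1, 1, 3, -2] → max 3
[-1, 1, 3, -2, -4] → max 3
[1, 3, -2, -4, -4] → max 3
[3, -2, -4, -4, -4] → max 3
[-2, -4, -4, -4, 10] → max 10
[-4, -4, -4, 10, -8] → max 10
[-4, -4, 10, -8, 1] → max 10
[-4, 10, -8, 1, -1] → max 10
[10, -8, 1, -1, 12] → max 12
[-8, 1, -1, 12, -4] → max 12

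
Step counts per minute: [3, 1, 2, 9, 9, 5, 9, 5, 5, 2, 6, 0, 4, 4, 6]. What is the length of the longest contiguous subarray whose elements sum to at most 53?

[3] sum 3 len 1
[3, 1] sum 4 len 2
[3, 1, 2] sum 6 len 3
[3, 1, 2, 9] sum 15 len 4
[3, 1, 2, 9, 9] sum 24 len 5
[3, 1, 2, 9, 9, 5] sum 29 len 6
[3, 1, 2, 9, 9, 5, 9] sum 38 len 7
[3, 1, 2, 9, 9, 5, 9, 5] sum 43 len 8
[3, 1, 2, 9, 9, 5, 9, 5, 5] sum 48 len 9
[3, 1, 2, 9, 9, 5, 9, 5, 5, 2] sum 50 len 10
[1, 2, 9, 9, 5, 9, 5, 5, 2, 6] sum 53 len 10
[1, 2, 9, 9, 5, 9, 5, 5, 2, 6, 0] sum 53 len 11
[9, 5, 9, 5, 5, 2, 6, 0, 4] sum 45 len 9
[9, 5, 9, 5, 5, 2, 6, 0, 4, 4] sum 49 len 10
[5, 9, 5, 5, 2, 6, 0, 4, 4, 6] sum 46 len 10
Longest length seen: 11.

11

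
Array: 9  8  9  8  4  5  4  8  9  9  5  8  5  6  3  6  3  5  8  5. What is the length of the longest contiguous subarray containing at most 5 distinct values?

14

[9] 1 distinct, len 1
[9, 8] 2 distinct, len 2
[9, 8, 9] 2 distinct, len 3
[9, 8, 9, 8] 2 distinct, len 4
[9, 8, 9, 8, 4] 3 distinct, len 5
[9, 8, 9, 8, 4, 5] 4 distinct, len 6
[9, 8, 9, 8, 4, 5, 4] 4 distinct, len 7
[9, 8, 9, 8, 4, 5, 4, 8] 4 distinct, len 8
[9, 8, 9, 8, 4, 5, 4, 8, 9] 4 distinct, len 9
[9, 8, 9, 8, 4, 5, 4, 8, 9, 9] 4 distinct, len 10
[9, 8, 9, 8, 4, 5, 4, 8, 9, 9, 5] 4 distinct, len 11
[9, 8, 9, 8, 4, 5, 4, 8, 9, 9, 5, 8] 4 distinct, len 12
[9, 8, 9, 8, 4, 5, 4, 8, 9, 9, 5, 8, 5] 4 distinct, len 13
[9, 8, 9, 8, 4, 5, 4, 8, 9, 9, 5, 8, 5, 6] 5 distinct, len 14
[8, 9, 9, 5, 8, 5, 6, 3] 5 distinct, len 8
[8, 9, 9, 5, 8, 5, 6, 3, 6] 5 distinct, len 9
[8, 9, 9, 5, 8, 5, 6, 3, 6, 3] 5 distinct, len 10
[8, 9, 9, 5, 8, 5, 6, 3, 6, 3, 5] 5 distinct, len 11
[8, 9, 9, 5, 8, 5, 6, 3, 6, 3, 5, 8] 5 distinct, len 12
[8, 9, 9, 5, 8, 5, 6, 3, 6, 3, 5, 8, 5] 5 distinct, len 13
Longest length with ≤5 distinct: 14.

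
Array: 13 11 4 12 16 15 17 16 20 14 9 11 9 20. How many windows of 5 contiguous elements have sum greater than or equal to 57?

(13, 11, 4, 12, 16) → sum 56
(11, 4, 12, 16, 15) → sum 58  ≥ 57 ✓
(4, 12, 16, 15, 17) → sum 64  ≥ 57 ✓
(12, 16, 15, 17, 16) → sum 76  ≥ 57 ✓
(16, 15, 17, 16, 20) → sum 84  ≥ 57 ✓
(15, 17, 16, 20, 14) → sum 82  ≥ 57 ✓
(17, 16, 20, 14, 9) → sum 76  ≥ 57 ✓
(16, 20, 14, 9, 11) → sum 70  ≥ 57 ✓
(20, 14, 9, 11, 9) → sum 63  ≥ 57 ✓
(14, 9, 11, 9, 20) → sum 63  ≥ 57 ✓
9 windows satisfy the condition.

9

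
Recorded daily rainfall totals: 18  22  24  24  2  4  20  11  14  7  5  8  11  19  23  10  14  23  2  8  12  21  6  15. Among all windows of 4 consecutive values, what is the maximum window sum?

88

[18, 22, 24, 24] → sum 88
[22, 24, 24, 2] → sum 72
[24, 24, 2, 4] → sum 54
[24, 2, 4, 20] → sum 50
[2, 4, 20, 11] → sum 37
[4, 20, 11, 14] → sum 49
[20, 11, 14, 7] → sum 52
[11, 14, 7, 5] → sum 37
[14, 7, 5, 8] → sum 34
[7, 5, 8, 11] → sum 31
[5, 8, 11, 19] → sum 43
[8, 11, 19, 23] → sum 61
[11, 19, 23, 10] → sum 63
[19, 23, 10, 14] → sum 66
[23, 10, 14, 23] → sum 70
[10, 14, 23, 2] → sum 49
[14, 23, 2, 8] → sum 47
[23, 2, 8, 12] → sum 45
[2, 8, 12, 21] → sum 43
[8, 12, 21, 6] → sum 47
[12, 21, 6, 15] → sum 54
Maximum of these is 88.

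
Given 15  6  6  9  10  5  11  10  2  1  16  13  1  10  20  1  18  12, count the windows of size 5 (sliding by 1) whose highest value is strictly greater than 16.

(15, 6, 6, 9, 10) → max 15
(6, 6, 9, 10, 5) → max 10
(6, 9, 10, 5, 11) → max 11
(9, 10, 5, 11, 10) → max 11
(10, 5, 11, 10, 2) → max 11
(5, 11, 10, 2, 1) → max 11
(11, 10, 2, 1, 16) → max 16
(10, 2, 1, 16, 13) → max 16
(2, 1, 16, 13, 1) → max 16
(1, 16, 13, 1, 10) → max 16
(16, 13, 1, 10, 20) → max 20  > 16 ✓
(13, 1, 10, 20, 1) → max 20  > 16 ✓
(1, 10, 20, 1, 18) → max 20  > 16 ✓
(10, 20, 1, 18, 12) → max 20  > 16 ✓
4 windows satisfy the condition.

4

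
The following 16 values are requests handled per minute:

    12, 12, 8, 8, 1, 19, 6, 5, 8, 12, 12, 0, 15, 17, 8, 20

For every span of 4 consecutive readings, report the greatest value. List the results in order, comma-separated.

12, 12, 19, 19, 19, 19, 12, 12, 12, 15, 17, 17, 20

Sliding a size-4 window across the 16 values:
[12, 12, 8, 8] → max 12
[12, 8, 8, 1] → max 12
[8, 8, 1, 19] → max 19
[8, 1, 19, 6] → max 19
[1, 19, 6, 5] → max 19
[19, 6, 5, 8] → max 19
[6, 5, 8, 12] → max 12
[5, 8, 12, 12] → max 12
[8, 12, 12, 0] → max 12
[12, 12, 0, 15] → max 15
[12, 0, 15, 17] → max 17
[0, 15, 17, 8] → max 17
[15, 17, 8, 20] → max 20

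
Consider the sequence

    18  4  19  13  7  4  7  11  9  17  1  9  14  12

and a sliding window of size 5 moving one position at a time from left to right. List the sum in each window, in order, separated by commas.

61, 47, 50, 42, 38, 48, 45, 47, 50, 53

(18, 4, 19, 13, 7) → sum 61
(4, 19, 13, 7, 4) → sum 47
(19, 13, 7, 4, 7) → sum 50
(13, 7, 4, 7, 11) → sum 42
(7, 4, 7, 11, 9) → sum 38
(4, 7, 11, 9, 17) → sum 48
(7, 11, 9, 17, 1) → sum 45
(11, 9, 17, 1, 9) → sum 47
(9, 17, 1, 9, 14) → sum 50
(17, 1, 9, 14, 12) → sum 53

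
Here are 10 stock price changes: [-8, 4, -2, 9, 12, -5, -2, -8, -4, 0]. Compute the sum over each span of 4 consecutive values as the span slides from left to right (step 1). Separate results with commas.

[-8, 4, -2, 9] → sum 3
[4, -2, 9, 12] → sum 23
[-2, 9, 12, -5] → sum 14
[9, 12, -5, -2] → sum 14
[12, -5, -2, -8] → sum -3
[-5, -2, -8, -4] → sum -19
[-2, -8, -4, 0] → sum -14

3, 23, 14, 14, -3, -19, -14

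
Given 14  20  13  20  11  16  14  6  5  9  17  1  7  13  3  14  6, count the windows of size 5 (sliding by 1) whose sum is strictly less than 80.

(14, 20, 13, 20, 11) → sum 78  < 80 ✓
(20, 13, 20, 11, 16) → sum 80
(13, 20, 11, 16, 14) → sum 74  < 80 ✓
(20, 11, 16, 14, 6) → sum 67  < 80 ✓
(11, 16, 14, 6, 5) → sum 52  < 80 ✓
(16, 14, 6, 5, 9) → sum 50  < 80 ✓
(14, 6, 5, 9, 17) → sum 51  < 80 ✓
(6, 5, 9, 17, 1) → sum 38  < 80 ✓
(5, 9, 17, 1, 7) → sum 39  < 80 ✓
(9, 17, 1, 7, 13) → sum 47  < 80 ✓
(17, 1, 7, 13, 3) → sum 41  < 80 ✓
(1, 7, 13, 3, 14) → sum 38  < 80 ✓
(7, 13, 3, 14, 6) → sum 43  < 80 ✓
12 windows satisfy the condition.

12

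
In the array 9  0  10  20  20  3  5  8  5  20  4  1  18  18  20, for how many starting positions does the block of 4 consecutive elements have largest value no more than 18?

2

(9, 0, 10, 20) → max 20
(0, 10, 20, 20) → max 20
(10, 20, 20, 3) → max 20
(20, 20, 3, 5) → max 20
(20, 3, 5, 8) → max 20
(3, 5, 8, 5) → max 8  ≤ 18 ✓
(5, 8, 5, 20) → max 20
(8, 5, 20, 4) → max 20
(5, 20, 4, 1) → max 20
(20, 4, 1, 18) → max 20
(4, 1, 18, 18) → max 18  ≤ 18 ✓
(1, 18, 18, 20) → max 20
2 windows satisfy the condition.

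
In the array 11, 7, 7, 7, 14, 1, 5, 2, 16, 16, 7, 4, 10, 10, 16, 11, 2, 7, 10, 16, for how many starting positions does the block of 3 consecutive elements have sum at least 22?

[11, 7, 7] → sum 25  ≥ 22 ✓
[7, 7, 7] → sum 21
[7, 7, 14] → sum 28  ≥ 22 ✓
[7, 14, 1] → sum 22  ≥ 22 ✓
[14, 1, 5] → sum 20
[1, 5, 2] → sum 8
[5, 2, 16] → sum 23  ≥ 22 ✓
[2, 16, 16] → sum 34  ≥ 22 ✓
[16, 16, 7] → sum 39  ≥ 22 ✓
[16, 7, 4] → sum 27  ≥ 22 ✓
[7, 4, 10] → sum 21
[4, 10, 10] → sum 24  ≥ 22 ✓
[10, 10, 16] → sum 36  ≥ 22 ✓
[10, 16, 11] → sum 37  ≥ 22 ✓
[16, 11, 2] → sum 29  ≥ 22 ✓
[11, 2, 7] → sum 20
[2, 7, 10] → sum 19
[7, 10, 16] → sum 33  ≥ 22 ✓
12 windows satisfy the condition.

12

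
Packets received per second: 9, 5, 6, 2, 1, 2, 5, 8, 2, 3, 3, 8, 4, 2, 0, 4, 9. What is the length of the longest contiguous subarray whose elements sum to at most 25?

→ 9: sum 9, len 1
→ 5: sum 14, len 2
→ 6: sum 20, len 3
→ 2: sum 22, len 4
→ 1: sum 23, len 5
→ 2: sum 25, len 6
→ 5 (dropped 9): sum 21, len 6
→ 8 (dropped 5): sum 24, len 6
→ 2 (dropped 6): sum 20, len 6
→ 3: sum 23, len 7
→ 3 (dropped 2): sum 24, len 7
→ 8 (dropped 1, 2, 5): sum 24, len 5
→ 4 (dropped 8): sum 20, len 5
→ 2: sum 22, len 6
→ 0: sum 22, len 7
→ 4 (dropped 2): sum 24, len 7
→ 9 (dropped 3, 3, 8): sum 19, len 5
Longest length seen: 7.

7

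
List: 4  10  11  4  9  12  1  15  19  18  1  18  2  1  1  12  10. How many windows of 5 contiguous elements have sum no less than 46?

6

(4, 10, 11, 4, 9) → sum 38
(10, 11, 4, 9, 12) → sum 46  ≥ 46 ✓
(11, 4, 9, 12, 1) → sum 37
(4, 9, 12, 1, 15) → sum 41
(9, 12, 1, 15, 19) → sum 56  ≥ 46 ✓
(12, 1, 15, 19, 18) → sum 65  ≥ 46 ✓
(1, 15, 19, 18, 1) → sum 54  ≥ 46 ✓
(15, 19, 18, 1, 18) → sum 71  ≥ 46 ✓
(19, 18, 1, 18, 2) → sum 58  ≥ 46 ✓
(18, 1, 18, 2, 1) → sum 40
(1, 18, 2, 1, 1) → sum 23
(18, 2, 1, 1, 12) → sum 34
(2, 1, 1, 12, 10) → sum 26
6 windows satisfy the condition.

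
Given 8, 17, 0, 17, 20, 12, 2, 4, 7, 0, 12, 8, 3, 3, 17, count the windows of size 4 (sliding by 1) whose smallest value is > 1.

5

(8, 17, 0, 17) → min 0
(17, 0, 17, 20) → min 0
(0, 17, 20, 12) → min 0
(17, 20, 12, 2) → min 2  > 1 ✓
(20, 12, 2, 4) → min 2  > 1 ✓
(12, 2, 4, 7) → min 2  > 1 ✓
(2, 4, 7, 0) → min 0
(4, 7, 0, 12) → min 0
(7, 0, 12, 8) → min 0
(0, 12, 8, 3) → min 0
(12, 8, 3, 3) → min 3  > 1 ✓
(8, 3, 3, 17) → min 3  > 1 ✓
5 windows satisfy the condition.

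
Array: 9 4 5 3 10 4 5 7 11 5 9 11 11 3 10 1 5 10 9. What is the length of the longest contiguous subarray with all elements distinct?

add 9: [9] len 1
add 4: [9, 4] len 2
add 5: [9, 4, 5] len 3
add 3: [9, 4, 5, 3] len 4
add 10: [9, 4, 5, 3, 10] len 5
add 4 (repeat 4, move left end past it): [5, 3, 10, 4] len 4
add 5 (repeat 5, move left end past it): [3, 10, 4, 5] len 4
add 7: [3, 10, 4, 5, 7] len 5
add 11: [3, 10, 4, 5, 7, 11] len 6
add 5 (repeat 5, move left end past it): [7, 11, 5] len 3
add 9: [7, 11, 5, 9] len 4
add 11 (repeat 11, move left end past it): [5, 9, 11] len 3
add 11 (repeat 11, move left end past it): [11] len 1
add 3: [11, 3] len 2
add 10: [11, 3, 10] len 3
add 1: [11, 3, 10, 1] len 4
add 5: [11, 3, 10, 1, 5] len 5
add 10 (repeat 10, move left end past it): [1, 5, 10] len 3
add 9: [1, 5, 10, 9] len 4
Longest all-distinct length: 6.

6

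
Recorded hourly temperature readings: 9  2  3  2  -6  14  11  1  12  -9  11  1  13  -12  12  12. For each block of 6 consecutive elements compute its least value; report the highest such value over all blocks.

-6

[9, 2, 3, 2, -6, 14] → min -6
[2, 3, 2, -6, 14, 11] → min -6
[3, 2, -6, 14, 11, 1] → min -6
[2, -6, 14, 11, 1, 12] → min -6
[-6, 14, 11, 1, 12, -9] → min -9
[14, 11, 1, 12, -9, 11] → min -9
[11, 1, 12, -9, 11, 1] → min -9
[1, 12, -9, 11, 1, 13] → min -9
[12, -9, 11, 1, 13, -12] → min -12
[-9, 11, 1, 13, -12, 12] → min -12
[11, 1, 13, -12, 12, 12] → min -12
Highest of these is -6.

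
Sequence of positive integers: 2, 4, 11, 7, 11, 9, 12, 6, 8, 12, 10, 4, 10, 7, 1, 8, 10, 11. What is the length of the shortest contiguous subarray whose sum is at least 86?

add 2: running sum 2 < 86
add 4: running sum 6 < 86
add 11: running sum 17 < 86
add 7: running sum 24 < 86
add 11: running sum 35 < 86
add 9: running sum 44 < 86
add 12: running sum 56 < 86
add 6: running sum 62 < 86
add 8: running sum 70 < 86
add 12: running sum 82 < 86
end 10: [11, 7, 11, 9, 12, 6, 8, 12, 10] sum 86, len 9
end 11: [11, 7, 11, 9, 12, 6, 8, 12, 10, 4] sum 90, len 10
end 12: [7, 11, 9, 12, 6, 8, 12, 10, 4, 10] sum 89, len 10
end 13: [11, 9, 12, 6, 8, 12, 10, 4, 10, 7] sum 89, len 10
end 14: [11, 9, 12, 6, 8, 12, 10, 4, 10, 7, 1] sum 90, len 11
end 15: [9, 12, 6, 8, 12, 10, 4, 10, 7, 1, 8] sum 87, len 11
end 16: [12, 6, 8, 12, 10, 4, 10, 7, 1, 8, 10] sum 88, len 11
end 17: [6, 8, 12, 10, 4, 10, 7, 1, 8, 10, 11] sum 87, len 11
Shortest qualifying length: 9.

9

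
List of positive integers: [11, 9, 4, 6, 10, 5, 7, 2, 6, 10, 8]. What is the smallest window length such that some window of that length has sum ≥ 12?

2

Extend right; whenever the sum reaches 12, record the length and shrink from the left:
add 11: running sum 11 < 12
end 1: [11, 9] sum 20, len 2
end 2: [9, 4] sum 13, len 2
end 3: [9, 4, 6] sum 19, len 3
end 4: [6, 10] sum 16, len 2
end 5: [10, 5] sum 15, len 2
end 6: [5, 7] sum 12, len 2
end 7: [5, 7, 2] sum 14, len 3
end 8: [7, 2, 6] sum 15, len 3
end 9: [6, 10] sum 16, len 2
end 10: [10, 8] sum 18, len 2
Shortest qualifying length: 2.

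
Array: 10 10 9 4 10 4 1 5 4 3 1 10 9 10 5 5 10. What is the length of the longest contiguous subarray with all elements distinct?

[10] len 1
[10] len 1
[10, 9] len 2
[10, 9, 4] len 3
[9, 4, 10] len 3
[10, 4] len 2
[10, 4, 1] len 3
[10, 4, 1, 5] len 4
[1, 5, 4] len 3
[1, 5, 4, 3] len 4
[5, 4, 3, 1] len 4
[5, 4, 3, 1, 10] len 5
[5, 4, 3, 1, 10, 9] len 6
[9, 10] len 2
[9, 10, 5] len 3
[5] len 1
[5, 10] len 2
Longest all-distinct length: 6.

6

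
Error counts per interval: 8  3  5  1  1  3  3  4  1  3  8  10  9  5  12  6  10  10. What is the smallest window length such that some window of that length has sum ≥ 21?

3

add 8: running sum 8 < 21
add 3: running sum 11 < 21
add 5: running sum 16 < 21
add 1: running sum 17 < 21
add 1: running sum 18 < 21
end 5: [8, 3, 5, 1, 1, 3] sum 21, len 6
end 6: [8, 3, 5, 1, 1, 3, 3] sum 24, len 7
end 7: [8, 3, 5, 1, 1, 3, 3, 4] sum 28, len 8
end 8: [3, 5, 1, 1, 3, 3, 4, 1] sum 21, len 8
end 9: [5, 1, 1, 3, 3, 4, 1, 3] sum 21, len 8
end 10: [3, 3, 4, 1, 3, 8] sum 22, len 6
end 11: [3, 8, 10] sum 21, len 3
end 12: [8, 10, 9] sum 27, len 3
end 13: [10, 9, 5] sum 24, len 3
end 14: [9, 5, 12] sum 26, len 3
end 15: [5, 12, 6] sum 23, len 3
end 16: [12, 6, 10] sum 28, len 3
end 17: [6, 10, 10] sum 26, len 3
Shortest qualifying length: 3.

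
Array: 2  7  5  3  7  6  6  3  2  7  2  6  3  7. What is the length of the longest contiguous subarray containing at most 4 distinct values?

[2] 1 distinct, len 1
[2, 7] 2 distinct, len 2
[2, 7, 5] 3 distinct, len 3
[2, 7, 5, 3] 4 distinct, len 4
[2, 7, 5, 3, 7] 4 distinct, len 5
[7, 5, 3, 7, 6] 4 distinct, len 5
[7, 5, 3, 7, 6, 6] 4 distinct, len 6
[7, 5, 3, 7, 6, 6, 3] 4 distinct, len 7
[3, 7, 6, 6, 3, 2] 4 distinct, len 6
[3, 7, 6, 6, 3, 2, 7] 4 distinct, len 7
[3, 7, 6, 6, 3, 2, 7, 2] 4 distinct, len 8
[3, 7, 6, 6, 3, 2, 7, 2, 6] 4 distinct, len 9
[3, 7, 6, 6, 3, 2, 7, 2, 6, 3] 4 distinct, len 10
[3, 7, 6, 6, 3, 2, 7, 2, 6, 3, 7] 4 distinct, len 11
Longest length with ≤4 distinct: 11.

11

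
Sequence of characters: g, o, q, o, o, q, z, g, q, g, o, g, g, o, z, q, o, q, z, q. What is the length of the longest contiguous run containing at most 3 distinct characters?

7

Extend right; when distinct count exceeds 3, shrink from the left:
[g] 1 distinct, len 1
[g, o] 2 distinct, len 2
[g, o, q] 3 distinct, len 3
[g, o, q, o] 3 distinct, len 4
[g, o, q, o, o] 3 distinct, len 5
[g, o, q, o, o, q] 3 distinct, len 6
[o, q, o, o, q, z] 3 distinct, len 6
[q, z, g] 3 distinct, len 3
[q, z, g, q] 3 distinct, len 4
[q, z, g, q, g] 3 distinct, len 5
[g, q, g, o] 3 distinct, len 4
[g, q, g, o, g] 3 distinct, len 5
[g, q, g, o, g, g] 3 distinct, len 6
[g, q, g, o, g, g, o] 3 distinct, len 7
[g, o, g, g, o, z] 3 distinct, len 6
[o, z, q] 3 distinct, len 3
[o, z, q, o] 3 distinct, len 4
[o, z, q, o, q] 3 distinct, len 5
[o, z, q, o, q, z] 3 distinct, len 6
[o, z, q, o, q, z, q] 3 distinct, len 7
Longest length with ≤3 distinct: 7.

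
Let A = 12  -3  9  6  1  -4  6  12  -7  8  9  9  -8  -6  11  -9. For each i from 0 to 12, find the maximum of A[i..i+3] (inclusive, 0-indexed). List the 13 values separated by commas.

12, 9, 9, 6, 12, 12, 12, 12, 9, 9, 9, 11, 11

(12, -3, 9, 6) → max 12
(-3, 9, 6, 1) → max 9
(9, 6, 1, -4) → max 9
(6, 1, -4, 6) → max 6
(1, -4, 6, 12) → max 12
(-4, 6, 12, -7) → max 12
(6, 12, -7, 8) → max 12
(12, -7, 8, 9) → max 12
(-7, 8, 9, 9) → max 9
(8, 9, 9, -8) → max 9
(9, 9, -8, -6) → max 9
(9, -8, -6, 11) → max 11
(-8, -6, 11, -9) → max 11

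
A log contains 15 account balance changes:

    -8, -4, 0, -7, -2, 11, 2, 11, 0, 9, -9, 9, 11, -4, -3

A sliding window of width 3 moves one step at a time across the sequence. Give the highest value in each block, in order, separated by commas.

[-8, -4, 0] → max 0
[-4, 0, -7] → max 0
[0, -7, -2] → max 0
[-7, -2, 11] → max 11
[-2, 11, 2] → max 11
[11, 2, 11] → max 11
[2, 11, 0] → max 11
[11, 0, 9] → max 11
[0, 9, -9] → max 9
[9, -9, 9] → max 9
[-9, 9, 11] → max 11
[9, 11, -4] → max 11
[11, -4, -3] → max 11

0, 0, 0, 11, 11, 11, 11, 11, 9, 9, 11, 11, 11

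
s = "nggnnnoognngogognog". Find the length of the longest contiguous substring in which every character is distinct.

3

[n] len 1
[n, g] len 2
[g] len 1
[g, n] len 2
[n] len 1
[n] len 1
[n, o] len 2
[o] len 1
[o, g] len 2
[o, g, n] len 3
[n] len 1
[n, g] len 2
[n, g, o] len 3
[o, g] len 2
[g, o] len 2
[o, g] len 2
[o, g, n] len 3
[g, n, o] len 3
[n, o, g] len 3
Longest all-distinct length: 3.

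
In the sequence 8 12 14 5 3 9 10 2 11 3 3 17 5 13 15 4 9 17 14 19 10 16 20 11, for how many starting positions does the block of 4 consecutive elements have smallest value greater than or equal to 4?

11

(8, 12, 14, 5) → min 5  ≥ 4 ✓
(12, 14, 5, 3) → min 3
(14, 5, 3, 9) → min 3
(5, 3, 9, 10) → min 3
(3, 9, 10, 2) → min 2
(9, 10, 2, 11) → min 2
(10, 2, 11, 3) → min 2
(2, 11, 3, 3) → min 2
(11, 3, 3, 17) → min 3
(3, 3, 17, 5) → min 3
(3, 17, 5, 13) → min 3
(17, 5, 13, 15) → min 5  ≥ 4 ✓
(5, 13, 15, 4) → min 4  ≥ 4 ✓
(13, 15, 4, 9) → min 4  ≥ 4 ✓
(15, 4, 9, 17) → min 4  ≥ 4 ✓
(4, 9, 17, 14) → min 4  ≥ 4 ✓
(9, 17, 14, 19) → min 9  ≥ 4 ✓
(17, 14, 19, 10) → min 10  ≥ 4 ✓
(14, 19, 10, 16) → min 10  ≥ 4 ✓
(19, 10, 16, 20) → min 10  ≥ 4 ✓
(10, 16, 20, 11) → min 10  ≥ 4 ✓
11 windows satisfy the condition.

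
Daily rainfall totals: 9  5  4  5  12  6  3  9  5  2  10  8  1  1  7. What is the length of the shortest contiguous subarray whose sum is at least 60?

9

add 9: running sum 9 < 60
add 5: running sum 14 < 60
add 4: running sum 18 < 60
add 5: running sum 23 < 60
add 12: running sum 35 < 60
add 6: running sum 41 < 60
add 3: running sum 44 < 60
add 9: running sum 53 < 60
add 5: running sum 58 < 60
end 9: [9, 5, 4, 5, 12, 6, 3, 9, 5, 2] sum 60, len 10
end 10: [5, 4, 5, 12, 6, 3, 9, 5, 2, 10] sum 61, len 10
end 11: [5, 12, 6, 3, 9, 5, 2, 10, 8] sum 60, len 9
end 12: [5, 12, 6, 3, 9, 5, 2, 10, 8, 1] sum 61, len 10
end 13: [5, 12, 6, 3, 9, 5, 2, 10, 8, 1, 1] sum 62, len 11
end 14: [12, 6, 3, 9, 5, 2, 10, 8, 1, 1, 7] sum 64, len 11
Shortest qualifying length: 9.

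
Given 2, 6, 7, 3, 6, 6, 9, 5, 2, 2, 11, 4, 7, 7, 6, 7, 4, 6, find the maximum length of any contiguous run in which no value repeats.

4

[2] len 1
[2, 6] len 2
[2, 6, 7] len 3
[2, 6, 7, 3] len 4
[7, 3, 6] len 3
[6] len 1
[6, 9] len 2
[6, 9, 5] len 3
[6, 9, 5, 2] len 4
[2] len 1
[2, 11] len 2
[2, 11, 4] len 3
[2, 11, 4, 7] len 4
[7] len 1
[7, 6] len 2
[6, 7] len 2
[6, 7, 4] len 3
[7, 4, 6] len 3
Longest all-distinct length: 4.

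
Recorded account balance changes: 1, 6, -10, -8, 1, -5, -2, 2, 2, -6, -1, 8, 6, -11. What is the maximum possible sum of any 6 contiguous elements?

11

Window sums for each of the 9 positions:
1 6 -10 -8 1 -5 → sum -15
6 -10 -8 1 -5 -2 → sum -18
-10 -8 1 -5 -2 2 → sum -22
-8 1 -5 -2 2 2 → sum -10
1 -5 -2 2 2 -6 → sum -8
-5 -2 2 2 -6 -1 → sum -10
-2 2 2 -6 -1 8 → sum 3
2 2 -6 -1 8 6 → sum 11
2 -6 -1 8 6 -11 → sum -2
Maximum of these is 11.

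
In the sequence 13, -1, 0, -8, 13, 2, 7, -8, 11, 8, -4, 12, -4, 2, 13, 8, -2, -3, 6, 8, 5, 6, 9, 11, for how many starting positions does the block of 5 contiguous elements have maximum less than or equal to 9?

4

(13, -1, 0, -8, 13) → max 13
(-1, 0, -8, 13, 2) → max 13
(0, -8, 13, 2, 7) → max 13
(-8, 13, 2, 7, -8) → max 13
(13, 2, 7, -8, 11) → max 13
(2, 7, -8, 11, 8) → max 11
(7, -8, 11, 8, -4) → max 11
(-8, 11, 8, -4, 12) → max 12
(11, 8, -4, 12, -4) → max 12
(8, -4, 12, -4, 2) → max 12
(-4, 12, -4, 2, 13) → max 13
(12, -4, 2, 13, 8) → max 13
(-4, 2, 13, 8, -2) → max 13
(2, 13, 8, -2, -3) → max 13
(13, 8, -2, -3, 6) → max 13
(8, -2, -3, 6, 8) → max 8  ≤ 9 ✓
(-2, -3, 6, 8, 5) → max 8  ≤ 9 ✓
(-3, 6, 8, 5, 6) → max 8  ≤ 9 ✓
(6, 8, 5, 6, 9) → max 9  ≤ 9 ✓
(8, 5, 6, 9, 11) → max 11
4 windows satisfy the condition.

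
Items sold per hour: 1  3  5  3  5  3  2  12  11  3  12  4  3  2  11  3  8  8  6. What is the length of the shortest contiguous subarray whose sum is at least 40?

add 1: running sum 1 < 40
add 3: running sum 4 < 40
add 5: running sum 9 < 40
add 3: running sum 12 < 40
add 5: running sum 17 < 40
add 3: running sum 20 < 40
add 2: running sum 22 < 40
add 12: running sum 34 < 40
end 8: [5, 3, 5, 3, 2, 12, 11] sum 41, len 7
end 9: [5, 3, 5, 3, 2, 12, 11, 3] sum 44, len 8
end 10: [2, 12, 11, 3, 12] sum 40, len 5
end 11: [12, 11, 3, 12, 4] sum 42, len 5
end 12: [12, 11, 3, 12, 4, 3] sum 45, len 6
end 13: [12, 11, 3, 12, 4, 3, 2] sum 47, len 7
end 14: [11, 3, 12, 4, 3, 2, 11] sum 46, len 7
end 15: [11, 3, 12, 4, 3, 2, 11, 3] sum 49, len 8
end 16: [12, 4, 3, 2, 11, 3, 8] sum 43, len 7
end 17: [12, 4, 3, 2, 11, 3, 8, 8] sum 51, len 8
end 18: [3, 2, 11, 3, 8, 8, 6] sum 41, len 7
Shortest qualifying length: 5.

5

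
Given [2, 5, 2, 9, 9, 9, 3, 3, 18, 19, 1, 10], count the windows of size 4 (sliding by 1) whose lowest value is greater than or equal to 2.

[2, 5, 2, 9] → min 2  ≥ 2 ✓
[5, 2, 9, 9] → min 2  ≥ 2 ✓
[2, 9, 9, 9] → min 2  ≥ 2 ✓
[9, 9, 9, 3] → min 3  ≥ 2 ✓
[9, 9, 3, 3] → min 3  ≥ 2 ✓
[9, 3, 3, 18] → min 3  ≥ 2 ✓
[3, 3, 18, 19] → min 3  ≥ 2 ✓
[3, 18, 19, 1] → min 1
[18, 19, 1, 10] → min 1
7 windows satisfy the condition.

7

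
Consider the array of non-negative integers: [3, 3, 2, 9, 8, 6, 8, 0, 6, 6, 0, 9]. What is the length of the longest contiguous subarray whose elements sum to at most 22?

5

Extend to the right; shrink from the left whenever the sum exceeds 22:
[3] sum 3 len 1
[3, 3] sum 6 len 2
[3, 3, 2] sum 8 len 3
[3, 3, 2, 9] sum 17 len 4
[3, 2, 9, 8] sum 22 len 4
[8, 6] sum 14 len 2
[8, 6, 8] sum 22 len 3
[8, 6, 8, 0] sum 22 len 4
[6, 8, 0, 6] sum 20 len 4
[8, 0, 6, 6] sum 20 len 4
[8, 0, 6, 6, 0] sum 20 len 5
[0, 6, 6, 0, 9] sum 21 len 5
Longest length seen: 5.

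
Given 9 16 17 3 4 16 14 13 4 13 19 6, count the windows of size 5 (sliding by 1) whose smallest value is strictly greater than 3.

4

9 16 17 3 4 → min 3
16 17 3 4 16 → min 3
17 3 4 16 14 → min 3
3 4 16 14 13 → min 3
4 16 14 13 4 → min 4  > 3 ✓
16 14 13 4 13 → min 4  > 3 ✓
14 13 4 13 19 → min 4  > 3 ✓
13 4 13 19 6 → min 4  > 3 ✓
4 windows satisfy the condition.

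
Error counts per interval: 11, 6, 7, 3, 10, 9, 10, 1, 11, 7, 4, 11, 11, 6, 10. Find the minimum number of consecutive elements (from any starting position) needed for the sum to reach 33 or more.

add 11: running sum 11 < 33
add 6: running sum 17 < 33
add 7: running sum 24 < 33
add 3: running sum 27 < 33
add 10: shortest ending here [11, 6, 7, 3, 10] sum 37, len 5
add 9: shortest ending here [6, 7, 3, 10, 9] sum 35, len 5
add 10: shortest ending here [7, 3, 10, 9, 10] sum 39, len 5
add 1: shortest ending here [3, 10, 9, 10, 1] sum 33, len 5
add 11: shortest ending here [10, 9, 10, 1, 11] sum 41, len 5
add 7: shortest ending here [9, 10, 1, 11, 7] sum 38, len 5
add 4: shortest ending here [10, 1, 11, 7, 4] sum 33, len 5
add 11: shortest ending here [11, 7, 4, 11] sum 33, len 4
add 11: shortest ending here [7, 4, 11, 11] sum 33, len 4
add 6: shortest ending here [7, 4, 11, 11, 6] sum 39, len 5
add 10: shortest ending here [11, 11, 6, 10] sum 38, len 4
Shortest qualifying length: 4.

4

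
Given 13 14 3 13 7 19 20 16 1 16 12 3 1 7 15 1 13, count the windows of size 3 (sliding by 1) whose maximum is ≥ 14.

12

(13, 14, 3) → max 14  ≥ 14 ✓
(14, 3, 13) → max 14  ≥ 14 ✓
(3, 13, 7) → max 13
(13, 7, 19) → max 19  ≥ 14 ✓
(7, 19, 20) → max 20  ≥ 14 ✓
(19, 20, 16) → max 20  ≥ 14 ✓
(20, 16, 1) → max 20  ≥ 14 ✓
(16, 1, 16) → max 16  ≥ 14 ✓
(1, 16, 12) → max 16  ≥ 14 ✓
(16, 12, 3) → max 16  ≥ 14 ✓
(12, 3, 1) → max 12
(3, 1, 7) → max 7
(1, 7, 15) → max 15  ≥ 14 ✓
(7, 15, 1) → max 15  ≥ 14 ✓
(15, 1, 13) → max 15  ≥ 14 ✓
12 windows satisfy the condition.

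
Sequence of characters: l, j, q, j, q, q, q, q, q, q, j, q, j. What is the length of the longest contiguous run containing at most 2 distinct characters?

12

add l: window [l] (1 distinct), len 1
add j: window [l, j] (2 distinct), len 2
add q: window [j, q] (2 distinct), len 2
add j: window [j, q, j] (2 distinct), len 3
add q: window [j, q, j, q] (2 distinct), len 4
add q: window [j, q, j, q, q] (2 distinct), len 5
add q: window [j, q, j, q, q, q] (2 distinct), len 6
add q: window [j, q, j, q, q, q, q] (2 distinct), len 7
add q: window [j, q, j, q, q, q, q, q] (2 distinct), len 8
add q: window [j, q, j, q, q, q, q, q, q] (2 distinct), len 9
add j: window [j, q, j, q, q, q, q, q, q, j] (2 distinct), len 10
add q: window [j, q, j, q, q, q, q, q, q, j, q] (2 distinct), len 11
add j: window [j, q, j, q, q, q, q, q, q, j, q, j] (2 distinct), len 12
Longest length with ≤2 distinct: 12.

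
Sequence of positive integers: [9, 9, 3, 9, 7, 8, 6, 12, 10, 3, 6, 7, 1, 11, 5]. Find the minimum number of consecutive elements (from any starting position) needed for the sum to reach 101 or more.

14

add 9: running sum 9 < 101
add 9: running sum 18 < 101
add 3: running sum 21 < 101
add 9: running sum 30 < 101
add 7: running sum 37 < 101
add 8: running sum 45 < 101
add 6: running sum 51 < 101
add 12: running sum 63 < 101
add 10: running sum 73 < 101
add 3: running sum 76 < 101
add 6: running sum 82 < 101
add 7: running sum 89 < 101
add 1: running sum 90 < 101
end 13: [9, 9, 3, 9, 7, 8, 6, 12, 10, 3, 6, 7, 1, 11] sum 101, len 14
end 14: [9, 9, 3, 9, 7, 8, 6, 12, 10, 3, 6, 7, 1, 11, 5] sum 106, len 15
Shortest qualifying length: 14.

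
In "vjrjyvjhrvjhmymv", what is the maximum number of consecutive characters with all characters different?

add v: [v] len 1
add j: [v, j] len 2
add r: [v, j, r] len 3
add j (repeat j, move left end past it): [r, j] len 2
add y: [r, j, y] len 3
add v: [r, j, y, v] len 4
add j (repeat j, move left end past it): [y, v, j] len 3
add h: [y, v, j, h] len 4
add r: [y, v, j, h, r] len 5
add v (repeat v, move left end past it): [j, h, r, v] len 4
add j (repeat j, move left end past it): [h, r, v, j] len 4
add h (repeat h, move left end past it): [r, v, j, h] len 4
add m: [r, v, j, h, m] len 5
add y: [r, v, j, h, m, y] len 6
add m (repeat m, move left end past it): [y, m] len 2
add v: [y, m, v] len 3
Longest all-distinct length: 6.

6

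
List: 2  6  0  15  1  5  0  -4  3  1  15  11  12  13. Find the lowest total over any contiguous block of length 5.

5

[2, 6, 0, 15, 1] → sum 24
[6, 0, 15, 1, 5] → sum 27
[0, 15, 1, 5, 0] → sum 21
[15, 1, 5, 0, -4] → sum 17
[1, 5, 0, -4, 3] → sum 5
[5, 0, -4, 3, 1] → sum 5
[0, -4, 3, 1, 15] → sum 15
[-4, 3, 1, 15, 11] → sum 26
[3, 1, 15, 11, 12] → sum 42
[1, 15, 11, 12, 13] → sum 52
Lowest of these is 5.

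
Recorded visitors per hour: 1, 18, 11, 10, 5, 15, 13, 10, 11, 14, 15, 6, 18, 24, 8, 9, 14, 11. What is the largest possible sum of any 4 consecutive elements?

63

(1, 18, 11, 10) → sum 40
(18, 11, 10, 5) → sum 44
(11, 10, 5, 15) → sum 41
(10, 5, 15, 13) → sum 43
(5, 15, 13, 10) → sum 43
(15, 13, 10, 11) → sum 49
(13, 10, 11, 14) → sum 48
(10, 11, 14, 15) → sum 50
(11, 14, 15, 6) → sum 46
(14, 15, 6, 18) → sum 53
(15, 6, 18, 24) → sum 63
(6, 18, 24, 8) → sum 56
(18, 24, 8, 9) → sum 59
(24, 8, 9, 14) → sum 55
(8, 9, 14, 11) → sum 42
Largest of these is 63.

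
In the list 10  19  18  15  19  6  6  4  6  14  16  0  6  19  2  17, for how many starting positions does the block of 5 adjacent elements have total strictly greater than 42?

10 19 18 15 19 → sum 81  > 42 ✓
19 18 15 19 6 → sum 77  > 42 ✓
18 15 19 6 6 → sum 64  > 42 ✓
15 19 6 6 4 → sum 50  > 42 ✓
19 6 6 4 6 → sum 41
6 6 4 6 14 → sum 36
6 4 6 14 16 → sum 46  > 42 ✓
4 6 14 16 0 → sum 40
6 14 16 0 6 → sum 42
14 16 0 6 19 → sum 55  > 42 ✓
16 0 6 19 2 → sum 43  > 42 ✓
0 6 19 2 17 → sum 44  > 42 ✓
8 windows satisfy the condition.

8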